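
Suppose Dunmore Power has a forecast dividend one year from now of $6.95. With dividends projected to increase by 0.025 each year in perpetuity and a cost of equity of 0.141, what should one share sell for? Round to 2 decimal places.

$59.91

Gordon growth model: P₀ = D₁/(r − g), with D₁ = 6.95 given directly.
P₀ = 6.9500 / (0.141 − 0.025) = 6.9500 / 0.116 = 59.9138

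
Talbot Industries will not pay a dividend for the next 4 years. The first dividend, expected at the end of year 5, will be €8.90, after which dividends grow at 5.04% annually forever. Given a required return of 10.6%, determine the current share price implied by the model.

Deferred-dividend DDM. At t=4 the remaining stream is a growing perpetuity with first payment D_5 = 8.90.
V_4 = D_5/(r−g) = 8.90/(0.106−0.0504) = 160.0719
P₀ = V_4/(1+r)^4 = 160.0719/(1+0.106)^4 = 106.9781

€106.98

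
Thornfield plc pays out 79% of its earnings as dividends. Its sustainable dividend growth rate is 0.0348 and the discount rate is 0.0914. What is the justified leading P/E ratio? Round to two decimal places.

Justified leading P/E = b/(r−g) = 0.79/(0.0914−0.0348) = 13.9576

13.96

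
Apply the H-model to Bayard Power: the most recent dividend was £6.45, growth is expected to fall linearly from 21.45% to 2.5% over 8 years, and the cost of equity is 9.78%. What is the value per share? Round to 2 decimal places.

H-model: P₀ = D₀[(1+g_L) + H(g_S−g_L)]/(r−g_L), with H = 8/2 = 4.
P₀ = 6.45 × [(1+0.025) + 4×(0.2145−0.025)] / (0.0978−0.025)
   = 6.45 × 1.7830 / 0.0728 = 157.9718

£157.97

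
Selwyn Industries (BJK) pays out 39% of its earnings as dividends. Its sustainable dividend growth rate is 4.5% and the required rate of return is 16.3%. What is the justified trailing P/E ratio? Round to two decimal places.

3.45

Justified trailing P/E = b(1+g)/(r−g) = 0.39×(1+0.045)/(0.163−0.045) = 3.4538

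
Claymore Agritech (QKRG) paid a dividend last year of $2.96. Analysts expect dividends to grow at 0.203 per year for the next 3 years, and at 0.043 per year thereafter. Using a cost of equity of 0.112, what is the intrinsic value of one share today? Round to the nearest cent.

$67.07

Two-stage DDM. Project D₁…D_3 at 0.203, terminal growth 0.043, discount at r = 0.112.
D_1 = 3.5609
D_2 = 4.2837
D_3 = 5.1533
Terminal value at t=3: TV = D_4/(r−g) = 5.3749/(0.112−0.043) = 77.8976
P₀ = 3.5609/(1+0.112)^1 + 4.2837/(1+0.112)^2 + 5.1533/(1+0.112)^3 + 77.8976/(1+0.112)^3 = 67.0655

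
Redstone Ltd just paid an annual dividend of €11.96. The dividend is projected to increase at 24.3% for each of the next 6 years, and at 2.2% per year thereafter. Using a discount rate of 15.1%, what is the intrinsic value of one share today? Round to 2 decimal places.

Two-stage DDM. Project D₁…D_6 at 0.243, terminal growth 0.022, discount at r = 0.151.
D_1 = 14.8663
D_2 = 18.4788
D_3 = 22.9691
D_4 = 28.5506
D_5 = 35.4884
D_6 = 44.1121
Terminal value at t=6: TV = D_7/(r−g) = 45.0826/(0.151−0.022) = 349.4774
P₀ = 14.8663/(1+0.151)^1 + 18.4788/(1+0.151)^2 + 22.9691/(1+0.151)^3 + 28.5506/(1+0.151)^4 + 35.4884/(1+0.151)^5 + 44.1121/(1+0.151)^6 + 349.4774/(1+0.151)^6 = 245.0369

€245.04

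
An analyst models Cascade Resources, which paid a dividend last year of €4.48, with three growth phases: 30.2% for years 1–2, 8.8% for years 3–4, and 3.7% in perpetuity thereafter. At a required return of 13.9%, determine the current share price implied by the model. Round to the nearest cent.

Three-stage DDM. Project D₁…D_4; terminal Gordon value at t=4 with g = 0.037; discount at r = 0.139.
D_1 = 5.8330
D_2 = 7.5945
D_3 = 8.2628
D_4 = 8.9900
TV_4 = 9.3226/(0.139−0.037) = 91.3979
P₀ = Σ Dₜ/(1+r)ᵗ + TV_4/(1+r)^4 = 76.2137

€76.21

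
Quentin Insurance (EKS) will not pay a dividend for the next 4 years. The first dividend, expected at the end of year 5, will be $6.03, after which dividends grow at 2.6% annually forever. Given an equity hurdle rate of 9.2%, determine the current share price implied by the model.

Deferred-dividend DDM. At t=4 the remaining stream is a growing perpetuity with first payment D_5 = 6.03.
V_4 = D_5/(r−g) = 6.03/(0.092−0.026) = 91.3636
P₀ = V_4/(1+r)^4 = 91.3636/(1+0.092)^4 = 64.2514

$64.25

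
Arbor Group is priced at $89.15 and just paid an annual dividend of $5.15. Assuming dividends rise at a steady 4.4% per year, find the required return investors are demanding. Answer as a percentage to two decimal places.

Rearranging the constant-growth DDM: r = D₁/P₀ + g.
D₁ = 5.15 × (1 + 0.044) = 5.3766.
r = 5.3766 / 89.15 + 0.044 = 0.06031 + 0.044 = 0.10431

10.43%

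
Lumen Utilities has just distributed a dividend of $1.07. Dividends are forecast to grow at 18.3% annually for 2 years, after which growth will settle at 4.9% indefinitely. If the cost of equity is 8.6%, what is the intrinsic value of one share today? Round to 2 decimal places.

Two-stage DDM. Project D₁…D_2 at 0.183, terminal growth 0.049, discount at r = 0.086.
D_1 = 1.2658
D_2 = 1.4975
Terminal value at t=2: TV = D_3/(r−g) = 1.5708/(0.086−0.049) = 42.4548
P₀ = 1.2658/(1+0.086)^1 + 1.4975/(1+0.086)^2 + 42.4548/(1+0.086)^2 = 38.4323

$38.43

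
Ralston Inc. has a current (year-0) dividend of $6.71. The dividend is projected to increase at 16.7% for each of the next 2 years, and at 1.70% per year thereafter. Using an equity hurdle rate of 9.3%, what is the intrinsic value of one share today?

$117.17

Two-stage DDM. Project D₁…D_2 at 0.167, terminal growth 0.017, discount at r = 0.093.
D_1 = 7.8306
D_2 = 9.1383
Terminal value at t=2: TV = D_3/(r−g) = 9.2936/(0.093−0.017) = 122.2846
P₀ = 7.8306/(1+0.093)^1 + 9.1383/(1+0.093)^2 + 122.2846/(1+0.093)^2 = 117.1739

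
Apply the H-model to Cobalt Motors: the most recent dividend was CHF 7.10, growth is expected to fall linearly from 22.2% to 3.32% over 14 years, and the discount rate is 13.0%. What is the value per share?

H-model: P₀ = D₀[(1+g_L) + H(g_S−g_L)]/(r−g_L), with H = 14/2 = 7.
P₀ = 7.10 × [(1+0.0332) + 7×(0.222−0.0332)] / (0.13−0.0332)
   = 7.10 × 2.3548 / 0.0968 = 172.7178

CHF 172.72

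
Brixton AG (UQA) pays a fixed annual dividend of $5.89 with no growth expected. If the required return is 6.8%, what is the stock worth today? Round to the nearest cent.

Zero-growth DDM (perpetuity): P₀ = D/r = 5.89 / 0.068 = 86.6176

$86.62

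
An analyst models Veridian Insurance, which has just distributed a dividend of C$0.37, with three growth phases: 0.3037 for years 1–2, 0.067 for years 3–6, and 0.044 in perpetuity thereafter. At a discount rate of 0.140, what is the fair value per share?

C$6.59

Three-stage DDM. Project D₁…D_6; terminal Gordon value at t=6 with g = 0.044; discount at r = 0.14.
D_1 = 0.4824
D_2 = 0.6289
D_3 = 0.6710
D_4 = 0.7160
D_5 = 0.7639
D_6 = 0.8151
TV_6 = 0.8510/(0.14−0.044) = 8.8643
P₀ = Σ Dₜ/(1+r)ᵗ + TV_6/(1+r)^6 = 6.5904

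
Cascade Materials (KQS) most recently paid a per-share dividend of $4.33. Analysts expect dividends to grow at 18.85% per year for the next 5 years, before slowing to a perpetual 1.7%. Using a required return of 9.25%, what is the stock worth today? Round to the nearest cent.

Two-stage DDM. Project D₁…D_5 at 0.1885, terminal growth 0.017, discount at r = 0.0925.
D_1 = 5.1462
D_2 = 6.1163
D_3 = 7.2692
D_4 = 8.6394
D_5 = 10.2680
Terminal value at t=5: TV = D_6/(r−g) = 10.4425/(0.0925−0.017) = 138.3114
P₀ = 5.1462/(1+0.0925)^1 + 6.1163/(1+0.0925)^2 + 7.2692/(1+0.0925)^3 + 8.6394/(1+0.0925)^4 + 10.2680/(1+0.0925)^5 + 138.3114/(1+0.0925)^5 = 116.9407

$116.94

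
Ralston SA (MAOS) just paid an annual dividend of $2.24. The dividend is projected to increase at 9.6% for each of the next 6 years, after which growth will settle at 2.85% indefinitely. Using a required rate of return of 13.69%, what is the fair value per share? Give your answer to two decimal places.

$28.90

Two-stage DDM. Project D₁…D_6 at 0.096, terminal growth 0.0285, discount at r = 0.1369.
D_1 = 2.4550
D_2 = 2.6907
D_3 = 2.9490
D_4 = 3.2321
D_5 = 3.5424
D_6 = 3.8825
Terminal value at t=6: TV = D_7/(r−g) = 3.9932/(0.1369−0.0285) = 36.8372
P₀ = 2.4550/(1+0.1369)^1 + 2.6907/(1+0.1369)^2 + 2.9490/(1+0.1369)^3 + 3.2321/(1+0.1369)^4 + 3.5424/(1+0.1369)^5 + 3.8825/(1+0.1369)^6 + 36.8372/(1+0.1369)^6 = 28.9046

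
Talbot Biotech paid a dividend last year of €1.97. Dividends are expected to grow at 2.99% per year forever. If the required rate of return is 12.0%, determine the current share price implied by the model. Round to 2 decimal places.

€22.52

Gordon growth model: P₀ = D₁/(r − g). D₁ = 1.97 × (1 + 0.0299) = 2.0289.
P₀ = 2.0289 / (0.12 − 0.0299) = 2.0289 / 0.0901 = 22.5183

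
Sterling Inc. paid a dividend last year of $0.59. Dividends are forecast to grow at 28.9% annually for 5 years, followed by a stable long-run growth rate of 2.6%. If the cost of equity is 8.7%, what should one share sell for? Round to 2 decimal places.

$28.33

Two-stage DDM. Project D₁…D_5 at 0.289, terminal growth 0.026, discount at r = 0.087.
D_1 = 0.7605
D_2 = 0.9803
D_3 = 1.2636
D_4 = 1.6288
D_5 = 2.0995
Terminal value at t=5: TV = D_6/(r−g) = 2.1541/(0.087−0.026) = 35.3130
P₀ = 0.7605/(1+0.087)^1 + 0.9803/(1+0.087)^2 + 1.2636/(1+0.087)^3 + 1.6288/(1+0.087)^4 + 2.0995/(1+0.087)^5 + 35.3130/(1+0.087)^5 = 28.3327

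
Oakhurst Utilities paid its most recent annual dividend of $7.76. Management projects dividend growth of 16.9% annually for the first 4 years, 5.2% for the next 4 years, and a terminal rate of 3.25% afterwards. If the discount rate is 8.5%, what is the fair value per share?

$258.02

Three-stage DDM. Project D₁…D_8; terminal Gordon value at t=8 with g = 0.0325; discount at r = 0.085.
D_1 = 9.0714
D_2 = 10.6045
D_3 = 12.3967
D_4 = 14.4917
D_5 = 15.2453
D_6 = 16.0380
D_7 = 16.8720
D_8 = 17.7494
TV_8 = 18.3262/(0.085−0.0325) = 349.0708
P₀ = Σ Dₜ/(1+r)ᵗ + TV_8/(1+r)^8 = 258.0239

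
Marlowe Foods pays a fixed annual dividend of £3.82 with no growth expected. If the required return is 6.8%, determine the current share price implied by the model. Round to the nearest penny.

£56.18

Zero-growth DDM (perpetuity): P₀ = D/r = 3.82 / 0.068 = 56.1765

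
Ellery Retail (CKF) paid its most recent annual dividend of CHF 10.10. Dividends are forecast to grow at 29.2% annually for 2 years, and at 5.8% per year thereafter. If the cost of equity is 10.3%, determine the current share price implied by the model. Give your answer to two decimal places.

CHF 351.50

Two-stage DDM. Project D₁…D_2 at 0.292, terminal growth 0.058, discount at r = 0.103.
D_1 = 13.0492
D_2 = 16.8596
Terminal value at t=2: TV = D_3/(r−g) = 17.8374/(0.103−0.058) = 396.3871
P₀ = 13.0492/(1+0.103)^1 + 16.8596/(1+0.103)^2 + 396.3871/(1+0.103)^2 = 351.5016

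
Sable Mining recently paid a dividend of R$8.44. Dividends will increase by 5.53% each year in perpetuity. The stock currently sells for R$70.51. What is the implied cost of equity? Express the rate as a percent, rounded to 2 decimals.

18.16%

Rearranging the constant-growth DDM: r = D₁/P₀ + g.
D₁ = 8.44 × (1 + 0.0553) = 8.9067.
r = 8.9067 / 70.51 + 0.0553 = 0.12632 + 0.0553 = 0.18162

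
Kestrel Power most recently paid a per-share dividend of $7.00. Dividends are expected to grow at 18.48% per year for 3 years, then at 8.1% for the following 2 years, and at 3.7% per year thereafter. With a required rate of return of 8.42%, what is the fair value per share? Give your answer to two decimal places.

Three-stage DDM. Project D₁…D_5; terminal Gordon value at t=5 with g = 0.037; discount at r = 0.0842.
D_1 = 8.2936
D_2 = 9.8263
D_3 = 11.6421
D_4 = 12.5852
D_5 = 13.6046
TV_5 = 14.1079/(0.0842−0.037) = 298.8968
P₀ = Σ Dₜ/(1+r)ᵗ + TV_5/(1+r)^5 = 242.8472

$242.85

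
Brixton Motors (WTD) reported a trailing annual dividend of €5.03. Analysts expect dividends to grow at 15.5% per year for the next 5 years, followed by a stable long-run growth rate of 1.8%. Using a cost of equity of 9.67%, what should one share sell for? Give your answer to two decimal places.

€113.75

Two-stage DDM. Project D₁…D_5 at 0.155, terminal growth 0.018, discount at r = 0.0967.
D_1 = 5.8097
D_2 = 6.7101
D_3 = 7.7502
D_4 = 8.9515
D_5 = 10.3390
Terminal value at t=5: TV = D_6/(r−g) = 10.5251/(0.0967−0.018) = 133.7368
P₀ = 5.8097/(1+0.0967)^1 + 6.7101/(1+0.0967)^2 + 7.7502/(1+0.0967)^3 + 8.9515/(1+0.0967)^4 + 10.3390/(1+0.0967)^5 + 133.7368/(1+0.0967)^5 = 113.7537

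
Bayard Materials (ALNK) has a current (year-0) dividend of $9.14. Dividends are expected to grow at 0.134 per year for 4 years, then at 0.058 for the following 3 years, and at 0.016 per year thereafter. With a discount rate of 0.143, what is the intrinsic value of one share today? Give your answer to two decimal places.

$114.84

Three-stage DDM. Project D₁…D_7; terminal Gordon value at t=7 with g = 0.016; discount at r = 0.143.
D_1 = 10.3648
D_2 = 11.7536
D_3 = 13.3286
D_4 = 15.1147
D_5 = 15.9913
D_6 = 16.9188
D_7 = 17.9001
TV_7 = 18.1865/(0.143−0.016) = 143.2008
P₀ = Σ Dₜ/(1+r)ᵗ + TV_7/(1+r)^7 = 114.8386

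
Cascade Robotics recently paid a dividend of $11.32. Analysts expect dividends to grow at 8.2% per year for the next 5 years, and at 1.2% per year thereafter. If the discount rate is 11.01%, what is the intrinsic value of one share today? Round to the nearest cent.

Two-stage DDM. Project D₁…D_5 at 0.082, terminal growth 0.012, discount at r = 0.1101.
D_1 = 12.2482
D_2 = 13.2526
D_3 = 14.3393
D_4 = 15.5151
D_5 = 16.7874
Terminal value at t=5: TV = D_6/(r−g) = 16.9888/(0.1101−0.012) = 173.1786
P₀ = 12.2482/(1+0.1101)^1 + 13.2526/(1+0.1101)^2 + 14.3393/(1+0.1101)^3 + 15.5151/(1+0.1101)^4 + 16.7874/(1+0.1101)^5 + 173.1786/(1+0.1101)^5 = 155.1710

$155.17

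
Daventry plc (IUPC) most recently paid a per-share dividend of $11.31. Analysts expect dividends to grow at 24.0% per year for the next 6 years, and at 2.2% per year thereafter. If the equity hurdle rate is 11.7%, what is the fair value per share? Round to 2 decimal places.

Two-stage DDM. Project D₁…D_6 at 0.24, terminal growth 0.022, discount at r = 0.117.
D_1 = 14.0244
D_2 = 17.3903
D_3 = 21.5639
D_4 = 26.7393
D_5 = 33.1567
D_6 = 41.1143
Terminal value at t=6: TV = D_7/(r−g) = 42.0188/(0.117−0.022) = 442.3031
P₀ = 14.0244/(1+0.117)^1 + 17.3903/(1+0.117)^2 + 21.5639/(1+0.117)^3 + 26.7393/(1+0.117)^4 + 33.1567/(1+0.117)^5 + 41.1143/(1+0.117)^6 + 442.3031/(1+0.117)^6 = 327.0983

$327.10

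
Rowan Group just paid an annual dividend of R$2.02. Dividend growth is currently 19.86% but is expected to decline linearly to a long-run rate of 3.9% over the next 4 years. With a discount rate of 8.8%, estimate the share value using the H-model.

R$55.99

H-model: P₀ = D₀[(1+g_L) + H(g_S−g_L)]/(r−g_L), with H = 4/2 = 2.
P₀ = 2.02 × [(1+0.039) + 2×(0.1986−0.039)] / (0.088−0.039)
   = 2.02 × 1.3582 / 0.049 = 55.9911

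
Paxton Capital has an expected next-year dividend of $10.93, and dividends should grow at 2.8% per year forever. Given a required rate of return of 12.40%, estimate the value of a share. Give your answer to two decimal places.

$113.85

Gordon growth model: P₀ = D₁/(r − g), with D₁ = 10.93 given directly.
P₀ = 10.9300 / (0.124 − 0.028) = 10.9300 / 0.096 = 113.8542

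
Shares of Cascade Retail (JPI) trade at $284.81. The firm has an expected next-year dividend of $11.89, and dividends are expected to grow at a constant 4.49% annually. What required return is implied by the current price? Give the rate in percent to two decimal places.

8.66%

Rearranging the constant-growth DDM: r = D₁/P₀ + g.
r = 11.8900 / 284.81 + 0.0449 = 0.04175 + 0.0449 = 0.08665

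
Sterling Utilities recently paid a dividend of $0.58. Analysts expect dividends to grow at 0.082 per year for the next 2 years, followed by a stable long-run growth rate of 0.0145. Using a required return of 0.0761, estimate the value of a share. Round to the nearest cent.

Two-stage DDM. Project D₁…D_2 at 0.082, terminal growth 0.0145, discount at r = 0.0761.
D_1 = 0.6276
D_2 = 0.6790
Terminal value at t=2: TV = D_3/(r−g) = 0.6889/(0.0761−0.0145) = 11.1829
P₀ = 0.6276/(1+0.0761)^1 + 0.6790/(1+0.0761)^2 + 11.1829/(1+0.0761)^2 = 10.8267

$10.83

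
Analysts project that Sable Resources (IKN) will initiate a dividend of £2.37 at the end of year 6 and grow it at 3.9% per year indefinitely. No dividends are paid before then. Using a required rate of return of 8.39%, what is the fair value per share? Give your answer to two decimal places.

£35.28

Deferred-dividend DDM. At t=5 the remaining stream is a growing perpetuity with first payment D_6 = 2.37.
V_5 = D_6/(r−g) = 2.37/(0.0839−0.039) = 52.7840
P₀ = V_5/(1+r)^5 = 52.7840/(1+0.0839)^5 = 35.2822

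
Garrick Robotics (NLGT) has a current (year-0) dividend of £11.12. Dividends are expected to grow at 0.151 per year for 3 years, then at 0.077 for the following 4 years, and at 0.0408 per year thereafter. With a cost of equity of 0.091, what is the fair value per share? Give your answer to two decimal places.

Three-stage DDM. Project D₁…D_7; terminal Gordon value at t=7 with g = 0.0408; discount at r = 0.091.
D_1 = 12.7991
D_2 = 14.7318
D_3 = 16.9563
D_4 = 18.2619
D_5 = 19.6681
D_6 = 21.1825
D_7 = 22.8136
TV_7 = 23.7444/(0.091−0.0408) = 472.9956
P₀ = Σ Dₜ/(1+r)ᵗ + TV_7/(1+r)^7 = 344.8303

£344.83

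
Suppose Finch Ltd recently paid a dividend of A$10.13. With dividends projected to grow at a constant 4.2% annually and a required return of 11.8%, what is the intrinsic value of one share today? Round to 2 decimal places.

A$138.89

Gordon growth model: P₀ = D₁/(r − g). D₁ = 10.13 × (1 + 0.042) = 10.5555.
P₀ = 10.5555 / (0.118 − 0.042) = 10.5555 / 0.076 = 138.8876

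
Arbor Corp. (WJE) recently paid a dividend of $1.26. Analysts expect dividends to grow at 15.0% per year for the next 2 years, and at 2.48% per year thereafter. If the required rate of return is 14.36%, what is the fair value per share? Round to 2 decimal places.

Two-stage DDM. Project D₁…D_2 at 0.15, terminal growth 0.0248, discount at r = 0.1436.
D_1 = 1.4490
D_2 = 1.6663
Terminal value at t=2: TV = D_3/(r−g) = 1.7077/(0.1436−0.0248) = 14.3744
P₀ = 1.4490/(1+0.1436)^1 + 1.6663/(1+0.1436)^2 + 14.3744/(1+0.1436)^2 = 13.5323

$13.53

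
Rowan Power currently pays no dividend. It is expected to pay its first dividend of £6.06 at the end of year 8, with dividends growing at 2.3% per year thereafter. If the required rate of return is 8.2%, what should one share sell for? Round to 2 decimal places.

£59.16

Deferred-dividend DDM. At t=7 the remaining stream is a growing perpetuity with first payment D_8 = 6.06.
V_7 = D_8/(r−g) = 6.06/(0.082−0.023) = 102.7119
P₀ = V_7/(1+r)^7 = 102.7119/(1+0.082)^7 = 59.1602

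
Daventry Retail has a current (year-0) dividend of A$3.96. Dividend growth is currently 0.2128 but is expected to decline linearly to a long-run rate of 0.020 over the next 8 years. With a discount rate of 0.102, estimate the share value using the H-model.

A$86.50

H-model: P₀ = D₀[(1+g_L) + H(g_S−g_L)]/(r−g_L), with H = 8/2 = 4.
P₀ = 3.96 × [(1+0.02) + 4×(0.2128−0.02)] / (0.102−0.02)
   = 3.96 × 1.7912 / 0.082 = 86.5019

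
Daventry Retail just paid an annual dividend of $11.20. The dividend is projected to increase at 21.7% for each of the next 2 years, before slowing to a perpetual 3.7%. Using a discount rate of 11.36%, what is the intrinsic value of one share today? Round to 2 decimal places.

$206.70

Two-stage DDM. Project D₁…D_2 at 0.217, terminal growth 0.037, discount at r = 0.1136.
D_1 = 13.6304
D_2 = 16.5882
Terminal value at t=2: TV = D_3/(r−g) = 17.2020/(0.1136−0.037) = 224.5687
P₀ = 13.6304/(1+0.1136)^1 + 16.5882/(1+0.1136)^2 + 224.5687/(1+0.1136)^2 = 206.7048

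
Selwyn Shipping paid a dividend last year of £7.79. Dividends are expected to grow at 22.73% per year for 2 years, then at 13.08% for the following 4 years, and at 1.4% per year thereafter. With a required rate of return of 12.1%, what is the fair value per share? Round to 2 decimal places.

Three-stage DDM. Project D₁…D_6; terminal Gordon value at t=6 with g = 0.014; discount at r = 0.121.
D_1 = 9.5607
D_2 = 11.7338
D_3 = 13.2686
D_4 = 15.0041
D_5 = 16.9667
D_6 = 19.1859
TV_6 = 19.4545/(0.121−0.014) = 181.8178
P₀ = Σ Dₜ/(1+r)ᵗ + TV_6/(1+r)^6 = 147.6619

£147.66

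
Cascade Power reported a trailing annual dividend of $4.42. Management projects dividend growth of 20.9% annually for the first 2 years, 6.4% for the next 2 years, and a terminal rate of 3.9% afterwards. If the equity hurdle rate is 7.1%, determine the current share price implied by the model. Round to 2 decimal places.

$202.27

Three-stage DDM. Project D₁…D_4; terminal Gordon value at t=4 with g = 0.039; discount at r = 0.071.
D_1 = 5.3438
D_2 = 6.4606
D_3 = 6.8741
D_4 = 7.3141
TV_4 = 7.5993/(0.071−0.039) = 237.4782
P₀ = Σ Dₜ/(1+r)ᵗ + TV_4/(1+r)^4 = 202.2719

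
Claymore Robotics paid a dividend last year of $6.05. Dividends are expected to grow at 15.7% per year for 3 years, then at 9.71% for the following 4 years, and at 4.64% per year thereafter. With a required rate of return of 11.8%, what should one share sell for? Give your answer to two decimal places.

Three-stage DDM. Project D₁…D_7; terminal Gordon value at t=7 with g = 0.0464; discount at r = 0.118.
D_1 = 6.9999
D_2 = 8.0988
D_3 = 9.3703
D_4 = 10.2802
D_5 = 11.2784
D_6 = 12.3735
D_7 = 13.5750
TV_7 = 14.2049/(0.118−0.0464) = 198.3924
P₀ = Σ Dₜ/(1+r)ᵗ + TV_7/(1+r)^7 = 135.9101

$135.91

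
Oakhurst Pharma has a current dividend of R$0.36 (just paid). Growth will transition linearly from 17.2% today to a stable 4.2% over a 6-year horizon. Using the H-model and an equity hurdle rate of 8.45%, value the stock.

R$12.13

H-model: P₀ = D₀[(1+g_L) + H(g_S−g_L)]/(r−g_L), with H = 6/2 = 3.
P₀ = 0.36 × [(1+0.042) + 3×(0.172−0.042)] / (0.0845−0.042)
   = 0.36 × 1.4320 / 0.0425 = 12.1299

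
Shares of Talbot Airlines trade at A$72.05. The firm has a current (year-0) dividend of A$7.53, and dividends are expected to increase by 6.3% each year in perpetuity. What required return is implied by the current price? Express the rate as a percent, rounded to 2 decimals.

17.41%

Rearranging the constant-growth DDM: r = D₁/P₀ + g.
D₁ = 7.53 × (1 + 0.063) = 8.0044.
r = 8.0044 / 72.05 + 0.063 = 0.11109 + 0.063 = 0.17409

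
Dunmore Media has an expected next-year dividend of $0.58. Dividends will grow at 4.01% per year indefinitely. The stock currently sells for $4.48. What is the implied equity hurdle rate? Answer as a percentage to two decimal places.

Rearranging the constant-growth DDM: r = D₁/P₀ + g.
r = 0.5800 / 4.48 + 0.0401 = 0.12946 + 0.0401 = 0.16956

16.96%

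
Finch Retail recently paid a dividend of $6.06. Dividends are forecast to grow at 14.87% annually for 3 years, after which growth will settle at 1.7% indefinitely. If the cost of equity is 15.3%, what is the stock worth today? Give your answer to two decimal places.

$62.86

Two-stage DDM. Project D₁…D_3 at 0.1487, terminal growth 0.017, discount at r = 0.153.
D_1 = 6.9611
D_2 = 7.9962
D_3 = 9.1853
Terminal value at t=3: TV = D_4/(r−g) = 9.3414/(0.153−0.017) = 68.6870
P₀ = 6.9611/(1+0.153)^1 + 7.9962/(1+0.153)^2 + 9.1853/(1+0.153)^3 + 68.6870/(1+0.153)^3 = 62.8559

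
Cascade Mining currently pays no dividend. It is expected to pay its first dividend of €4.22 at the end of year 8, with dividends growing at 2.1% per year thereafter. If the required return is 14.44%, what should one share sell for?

Deferred-dividend DDM. At t=7 the remaining stream is a growing perpetuity with first payment D_8 = 4.22.
V_7 = D_8/(r−g) = 4.22/(0.1444−0.021) = 34.1977
P₀ = V_7/(1+r)^7 = 34.1977/(1+0.1444)^7 = 13.3031

€13.30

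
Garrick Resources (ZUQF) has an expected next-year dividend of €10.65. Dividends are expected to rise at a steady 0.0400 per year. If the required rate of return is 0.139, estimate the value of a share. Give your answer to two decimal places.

Gordon growth model: P₀ = D₁/(r − g), with D₁ = 10.65 given directly.
P₀ = 10.6500 / (0.139 − 0.04) = 10.6500 / 0.099 = 107.5758

€107.58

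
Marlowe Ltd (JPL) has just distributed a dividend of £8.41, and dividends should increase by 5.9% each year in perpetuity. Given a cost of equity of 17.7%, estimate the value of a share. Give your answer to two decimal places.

Gordon growth model: P₀ = D₁/(r − g). D₁ = 8.41 × (1 + 0.059) = 8.9062.
P₀ = 8.9062 / (0.177 − 0.059) = 8.9062 / 0.118 = 75.4762

£75.48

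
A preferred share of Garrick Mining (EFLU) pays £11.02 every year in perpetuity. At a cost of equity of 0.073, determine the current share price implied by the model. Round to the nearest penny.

Zero-growth DDM (perpetuity): P₀ = D/r = 11.02 / 0.073 = 150.9589

£150.96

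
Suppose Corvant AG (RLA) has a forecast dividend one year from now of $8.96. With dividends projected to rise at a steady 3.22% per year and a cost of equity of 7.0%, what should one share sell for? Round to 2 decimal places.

Gordon growth model: P₀ = D₁/(r − g), with D₁ = 8.96 given directly.
P₀ = 8.9600 / (0.07 − 0.0322) = 8.9600 / 0.0378 = 237.0370

$237.04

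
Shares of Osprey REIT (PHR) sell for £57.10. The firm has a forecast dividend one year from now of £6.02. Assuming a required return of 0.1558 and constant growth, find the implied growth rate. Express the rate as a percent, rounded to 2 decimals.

From P₀ = D₁/(r − g), the implied growth is g = r − D₁/P₀.
g = 0.1558 − 6.02/57.10 = 0.1558 − 0.10543 = 0.05037

5.04%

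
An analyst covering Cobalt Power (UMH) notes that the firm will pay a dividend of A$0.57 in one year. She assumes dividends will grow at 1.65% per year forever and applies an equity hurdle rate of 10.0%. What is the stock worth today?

Gordon growth model: P₀ = D₁/(r − g), with D₁ = 0.57 given directly.
P₀ = 0.5700 / (0.1 − 0.0165) = 0.5700 / 0.0835 = 6.8263

A$6.83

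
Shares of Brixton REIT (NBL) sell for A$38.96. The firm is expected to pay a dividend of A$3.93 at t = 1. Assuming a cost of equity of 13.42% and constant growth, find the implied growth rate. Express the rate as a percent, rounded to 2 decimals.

3.33%

From P₀ = D₁/(r − g), the implied growth is g = r − D₁/P₀.
g = 0.1342 − 3.93/38.96 = 0.1342 − 0.10087 = 0.03333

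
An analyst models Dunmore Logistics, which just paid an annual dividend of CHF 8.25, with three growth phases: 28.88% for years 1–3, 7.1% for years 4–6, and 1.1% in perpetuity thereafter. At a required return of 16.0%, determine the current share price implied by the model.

Three-stage DDM. Project D₁…D_6; terminal Gordon value at t=6 with g = 0.011; discount at r = 0.16.
D_1 = 10.6326
D_2 = 13.7033
D_3 = 17.6608
D_4 = 18.9147
D_5 = 20.2577
D_6 = 21.6960
TV_6 = 21.9346/(0.16−0.011) = 147.2122
P₀ = Σ Dₜ/(1+r)ᵗ + TV_6/(1+r)^6 = 120.0828

CHF 120.08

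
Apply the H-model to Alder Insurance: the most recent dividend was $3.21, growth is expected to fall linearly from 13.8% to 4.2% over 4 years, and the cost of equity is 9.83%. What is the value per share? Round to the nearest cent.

$70.36

H-model: P₀ = D₀[(1+g_L) + H(g_S−g_L)]/(r−g_L), with H = 4/2 = 2.
P₀ = 3.21 × [(1+0.042) + 2×(0.138−0.042)] / (0.0983−0.042)
   = 3.21 × 1.2340 / 0.0563 = 70.3577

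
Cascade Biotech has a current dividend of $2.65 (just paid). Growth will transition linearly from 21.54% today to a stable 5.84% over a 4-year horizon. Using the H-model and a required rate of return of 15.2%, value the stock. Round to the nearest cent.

$38.86

H-model: P₀ = D₀[(1+g_L) + H(g_S−g_L)]/(r−g_L), with H = 4/2 = 2.
P₀ = 2.65 × [(1+0.0584) + 2×(0.2154−0.0584)] / (0.152−0.0584)
   = 2.65 × 1.3724 / 0.0936 = 38.8553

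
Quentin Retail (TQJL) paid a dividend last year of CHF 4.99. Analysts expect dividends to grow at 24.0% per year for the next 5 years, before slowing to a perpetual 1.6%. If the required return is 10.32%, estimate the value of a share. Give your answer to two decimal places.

CHF 140.22

Two-stage DDM. Project D₁…D_5 at 0.24, terminal growth 0.016, discount at r = 0.1032.
D_1 = 6.1876
D_2 = 7.6726
D_3 = 9.5141
D_4 = 11.7974
D_5 = 14.6288
Terminal value at t=5: TV = D_6/(r−g) = 14.8629/(0.1032−0.016) = 170.4458
P₀ = 6.1876/(1+0.1032)^1 + 7.6726/(1+0.1032)^2 + 9.5141/(1+0.1032)^3 + 11.7974/(1+0.1032)^4 + 14.6288/(1+0.1032)^5 + 170.4458/(1+0.1032)^5 = 140.2235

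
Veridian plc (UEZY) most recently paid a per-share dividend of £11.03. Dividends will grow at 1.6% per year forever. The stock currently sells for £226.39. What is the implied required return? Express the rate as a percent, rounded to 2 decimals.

6.55%

Rearranging the constant-growth DDM: r = D₁/P₀ + g.
D₁ = 11.03 × (1 + 0.016) = 11.2065.
r = 11.2065 / 226.39 + 0.016 = 0.04950 + 0.016 = 0.06550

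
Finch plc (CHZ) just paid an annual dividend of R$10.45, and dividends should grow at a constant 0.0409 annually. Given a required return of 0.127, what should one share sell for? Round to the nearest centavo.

Gordon growth model: P₀ = D₁/(r − g). D₁ = 10.45 × (1 + 0.0409) = 10.8774.
P₀ = 10.8774 / (0.127 − 0.0409) = 10.8774 / 0.0861 = 126.3346

R$126.33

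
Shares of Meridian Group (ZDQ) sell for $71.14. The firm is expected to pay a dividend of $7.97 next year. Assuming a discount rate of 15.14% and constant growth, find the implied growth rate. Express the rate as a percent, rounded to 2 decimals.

3.94%

From P₀ = D₁/(r − g), the implied growth is g = r − D₁/P₀.
g = 0.1514 − 7.97/71.14 = 0.1514 − 0.11203 = 0.03937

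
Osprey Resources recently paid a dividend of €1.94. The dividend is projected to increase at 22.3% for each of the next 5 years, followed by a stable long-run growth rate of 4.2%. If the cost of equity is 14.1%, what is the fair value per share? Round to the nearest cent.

Two-stage DDM. Project D₁…D_5 at 0.223, terminal growth 0.042, discount at r = 0.141.
D_1 = 2.3726
D_2 = 2.9017
D_3 = 3.5488
D_4 = 4.3402
D_5 = 5.3080
Terminal value at t=5: TV = D_6/(r−g) = 5.5310/(0.141−0.042) = 55.8684
P₀ = 2.3726/(1+0.141)^1 + 2.9017/(1+0.141)^2 + 3.5488/(1+0.141)^3 + 4.3402/(1+0.141)^4 + 5.3080/(1+0.141)^5 + 55.8684/(1+0.141)^5 = 40.8922

€40.89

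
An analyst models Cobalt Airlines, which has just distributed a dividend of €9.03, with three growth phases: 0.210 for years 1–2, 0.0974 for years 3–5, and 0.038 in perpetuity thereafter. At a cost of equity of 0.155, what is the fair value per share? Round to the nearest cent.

Three-stage DDM. Project D₁…D_5; terminal Gordon value at t=5 with g = 0.038; discount at r = 0.155.
D_1 = 10.9263
D_2 = 13.2208
D_3 = 14.5085
D_4 = 15.9217
D_5 = 17.4724
TV_5 = 18.1364/(0.155−0.038) = 155.0118
P₀ = Σ Dₜ/(1+r)ᵗ + TV_5/(1+r)^5 = 121.6484

€121.65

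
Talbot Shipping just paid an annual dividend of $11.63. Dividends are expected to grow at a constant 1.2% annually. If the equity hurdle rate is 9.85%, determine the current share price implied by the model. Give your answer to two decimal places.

$136.06

Gordon growth model: P₀ = D₁/(r − g). D₁ = 11.63 × (1 + 0.012) = 11.7696.
P₀ = 11.7696 / (0.0985 − 0.012) = 11.7696 / 0.0865 = 136.0643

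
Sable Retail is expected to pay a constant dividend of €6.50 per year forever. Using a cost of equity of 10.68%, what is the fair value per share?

€60.86

Zero-growth DDM (perpetuity): P₀ = D/r = 6.50 / 0.1068 = 60.8614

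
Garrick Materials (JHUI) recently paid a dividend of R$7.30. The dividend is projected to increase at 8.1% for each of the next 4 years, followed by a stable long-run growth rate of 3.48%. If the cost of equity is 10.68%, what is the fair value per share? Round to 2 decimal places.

Two-stage DDM. Project D₁…D_4 at 0.081, terminal growth 0.0348, discount at r = 0.1068.
D_1 = 7.8913
D_2 = 8.5305
D_3 = 9.2215
D_4 = 9.9684
Terminal value at t=4: TV = D_5/(r−g) = 10.3153/(0.1068−0.0348) = 143.2681
P₀ = 7.8913/(1+0.1068)^1 + 8.5305/(1+0.1068)^2 + 9.2215/(1+0.1068)^3 + 9.9684/(1+0.1068)^4 + 143.2681/(1+0.1068)^4 = 123.0089

R$123.01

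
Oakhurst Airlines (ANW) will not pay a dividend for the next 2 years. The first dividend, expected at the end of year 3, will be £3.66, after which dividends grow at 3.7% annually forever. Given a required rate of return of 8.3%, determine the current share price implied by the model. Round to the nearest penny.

£67.84

Deferred-dividend DDM. At t=2 the remaining stream is a growing perpetuity with first payment D_3 = 3.66.
V_2 = D_3/(r−g) = 3.66/(0.083−0.037) = 79.5652
P₀ = V_2/(1+r)^2 = 79.5652/(1+0.083)^2 = 67.8370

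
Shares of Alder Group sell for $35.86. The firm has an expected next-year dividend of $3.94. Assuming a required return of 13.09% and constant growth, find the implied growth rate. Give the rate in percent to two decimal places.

2.10%

From P₀ = D₁/(r − g), the implied growth is g = r − D₁/P₀.
g = 0.1309 − 3.94/35.86 = 0.1309 − 0.10987 = 0.02103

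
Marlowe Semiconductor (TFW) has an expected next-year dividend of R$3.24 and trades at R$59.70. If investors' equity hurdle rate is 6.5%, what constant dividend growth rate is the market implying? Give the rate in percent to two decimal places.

1.07%

From P₀ = D₁/(r − g), the implied growth is g = r − D₁/P₀.
g = 0.065 − 3.24/59.70 = 0.065 − 0.05427 = 0.01073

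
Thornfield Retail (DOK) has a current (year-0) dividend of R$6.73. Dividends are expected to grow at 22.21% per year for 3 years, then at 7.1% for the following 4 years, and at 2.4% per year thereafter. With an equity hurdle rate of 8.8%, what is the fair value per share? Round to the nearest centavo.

R$205.56

Three-stage DDM. Project D₁…D_7; terminal Gordon value at t=7 with g = 0.024; discount at r = 0.088.
D_1 = 8.2247
D_2 = 10.0514
D_3 = 12.2839
D_4 = 13.1560
D_5 = 14.0901
D_6 = 15.0905
D_7 = 16.1619
TV_7 = 16.5498/(0.088−0.024) = 258.5909
P₀ = Σ Dₜ/(1+r)ᵗ + TV_7/(1+r)^7 = 205.5610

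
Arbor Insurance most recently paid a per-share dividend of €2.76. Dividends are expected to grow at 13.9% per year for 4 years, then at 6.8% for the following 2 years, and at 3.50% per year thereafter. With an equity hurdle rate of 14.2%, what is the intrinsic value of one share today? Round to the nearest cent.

Three-stage DDM. Project D₁…D_6; terminal Gordon value at t=6 with g = 0.035; discount at r = 0.142.
D_1 = 3.1436
D_2 = 3.5806
D_3 = 4.0783
D_4 = 4.6452
D_5 = 4.9611
D_6 = 5.2984
TV_6 = 5.4839/(0.142−0.035) = 51.2511
P₀ = Σ Dₜ/(1+r)ᵗ + TV_6/(1+r)^6 = 39.0155

€39.02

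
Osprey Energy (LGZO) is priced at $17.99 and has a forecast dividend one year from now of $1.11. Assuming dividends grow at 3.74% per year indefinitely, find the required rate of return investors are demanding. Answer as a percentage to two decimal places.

9.91%

Rearranging the constant-growth DDM: r = D₁/P₀ + g.
r = 1.1100 / 17.99 + 0.0374 = 0.06170 + 0.0374 = 0.09910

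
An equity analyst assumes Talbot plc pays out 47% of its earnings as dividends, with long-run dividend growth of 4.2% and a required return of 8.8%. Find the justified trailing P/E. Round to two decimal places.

10.65

Justified trailing P/E = b(1+g)/(r−g) = 0.47×(1+0.042)/(0.088−0.042) = 10.6465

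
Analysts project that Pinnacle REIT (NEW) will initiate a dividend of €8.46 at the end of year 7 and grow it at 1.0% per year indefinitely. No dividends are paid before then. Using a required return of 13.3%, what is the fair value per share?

€32.52

Deferred-dividend DDM. At t=6 the remaining stream is a growing perpetuity with first payment D_7 = 8.46.
V_6 = D_7/(r−g) = 8.46/(0.133−0.01) = 68.7805
P₀ = V_6/(1+r)^6 = 68.7805/(1+0.133)^6 = 32.5152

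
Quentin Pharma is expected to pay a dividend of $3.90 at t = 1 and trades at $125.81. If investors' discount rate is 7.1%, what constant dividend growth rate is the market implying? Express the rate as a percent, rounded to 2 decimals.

4.00%

From P₀ = D₁/(r − g), the implied growth is g = r − D₁/P₀.
g = 0.071 − 3.90/125.81 = 0.071 − 0.03100 = 0.04000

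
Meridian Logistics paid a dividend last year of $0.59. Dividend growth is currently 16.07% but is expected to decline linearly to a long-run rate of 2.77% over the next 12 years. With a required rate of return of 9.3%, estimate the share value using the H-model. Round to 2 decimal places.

H-model: P₀ = D₀[(1+g_L) + H(g_S−g_L)]/(r−g_L), with H = 12/2 = 6.
P₀ = 0.59 × [(1+0.0277) + 6×(0.1607−0.0277)] / (0.093−0.0277)
   = 0.59 × 1.8257 / 0.0653 = 16.4956

$16.50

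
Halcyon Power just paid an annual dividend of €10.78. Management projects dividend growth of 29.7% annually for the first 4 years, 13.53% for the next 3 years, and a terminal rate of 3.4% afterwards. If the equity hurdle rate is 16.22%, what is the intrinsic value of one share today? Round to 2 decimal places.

Three-stage DDM. Project D₁…D_7; terminal Gordon value at t=7 with g = 0.034; discount at r = 0.1622.
D_1 = 13.9817
D_2 = 18.1342
D_3 = 23.5201
D_4 = 30.5055
D_5 = 34.6329
D_6 = 39.3188
D_7 = 44.6386
TV_7 = 46.1563/(0.1622−0.034) = 360.0336
P₀ = Σ Dₜ/(1+r)ᵗ + TV_7/(1+r)^7 = 230.7475

€230.75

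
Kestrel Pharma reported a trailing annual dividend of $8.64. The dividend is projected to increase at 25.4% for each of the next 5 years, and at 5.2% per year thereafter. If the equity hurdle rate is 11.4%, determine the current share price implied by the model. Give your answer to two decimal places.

$327.46

Two-stage DDM. Project D₁…D_5 at 0.254, terminal growth 0.052, discount at r = 0.114.
D_1 = 10.8346
D_2 = 13.5865
D_3 = 17.0375
D_4 = 21.3650
D_5 = 26.7918
Terminal value at t=5: TV = D_6/(r−g) = 28.1849/(0.114−0.052) = 454.5959
P₀ = 10.8346/(1+0.114)^1 + 13.5865/(1+0.114)^2 + 17.0375/(1+0.114)^3 + 21.3650/(1+0.114)^4 + 26.7918/(1+0.114)^5 + 454.5959/(1+0.114)^5 = 327.4586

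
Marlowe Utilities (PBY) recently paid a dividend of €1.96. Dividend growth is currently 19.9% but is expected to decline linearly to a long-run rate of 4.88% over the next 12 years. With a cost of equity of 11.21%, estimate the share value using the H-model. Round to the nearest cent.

€60.38

H-model: P₀ = D₀[(1+g_L) + H(g_S−g_L)]/(r−g_L), with H = 12/2 = 6.
P₀ = 1.96 × [(1+0.0488) + 6×(0.199−0.0488)] / (0.1121−0.0488)
   = 1.96 × 1.9500 / 0.0633 = 60.3791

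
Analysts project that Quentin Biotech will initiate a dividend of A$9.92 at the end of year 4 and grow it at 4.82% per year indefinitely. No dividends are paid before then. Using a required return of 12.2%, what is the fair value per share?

Deferred-dividend DDM. At t=3 the remaining stream is a growing perpetuity with first payment D_4 = 9.92.
V_3 = D_4/(r−g) = 9.92/(0.122−0.0482) = 134.4173
P₀ = V_3/(1+r)^3 = 134.4173/(1+0.122)^3 = 95.1649

A$95.16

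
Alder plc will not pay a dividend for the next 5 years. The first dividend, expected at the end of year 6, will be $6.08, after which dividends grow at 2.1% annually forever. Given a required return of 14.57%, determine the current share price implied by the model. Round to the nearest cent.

Deferred-dividend DDM. At t=5 the remaining stream is a growing perpetuity with first payment D_6 = 6.08.
V_5 = D_6/(r−g) = 6.08/(0.1457−0.021) = 48.7570
P₀ = V_5/(1+r)^5 = 48.7570/(1+0.1457)^5 = 24.6992

$24.70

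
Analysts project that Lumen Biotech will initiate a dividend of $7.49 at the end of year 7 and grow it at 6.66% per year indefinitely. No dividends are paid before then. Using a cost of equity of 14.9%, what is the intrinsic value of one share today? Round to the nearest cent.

$39.50

Deferred-dividend DDM. At t=6 the remaining stream is a growing perpetuity with first payment D_7 = 7.49.
V_6 = D_7/(r−g) = 7.49/(0.149−0.0666) = 90.8981
P₀ = V_6/(1+r)^6 = 90.8981/(1+0.149)^6 = 39.5034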